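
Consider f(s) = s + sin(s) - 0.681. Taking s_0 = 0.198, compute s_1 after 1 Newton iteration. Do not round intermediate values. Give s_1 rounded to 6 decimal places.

Newton update: s ← s − f(s)/f'(s).
f'(s) = 1 + cos(s)
s_0 = 0.198000: f = -0.286291, f' = 1.980462 → s_1 = 0.198000 - (-0.286291)/(1.980462) = 0.342558

0.342558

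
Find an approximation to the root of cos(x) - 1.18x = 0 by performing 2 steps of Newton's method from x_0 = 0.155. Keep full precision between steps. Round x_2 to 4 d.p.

0.6679

f'(x) = -sin(x) - 1.18
x_0 = 0.155000: f = 0.805112, f' = -1.334380 → x_1 = 0.155000 - (0.805112)/(-1.334380) = 0.758360
x_1 = 0.758360: f = -0.168900, f' = -1.867732 → x_2 = 0.758360 - (-0.168900)/(-1.867732) = 0.667929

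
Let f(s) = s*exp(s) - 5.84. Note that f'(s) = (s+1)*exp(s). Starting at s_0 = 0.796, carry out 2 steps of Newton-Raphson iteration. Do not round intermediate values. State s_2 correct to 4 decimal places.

s_0 = 0.796000: f = -4.075541, f' = 3.981115 → s_1 = 0.796000 - (-4.075541)/(3.981115) = 1.819719
s_1 = 1.819719: f = 5.387885, f' = 17.398006 → s_2 = 1.819719 - (5.387885)/(17.398006) = 1.510035

1.5100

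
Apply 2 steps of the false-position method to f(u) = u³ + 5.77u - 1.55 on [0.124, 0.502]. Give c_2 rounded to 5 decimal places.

f(0.124000) = -0.832613, f(0.502000) = 1.473046
step 1: c = 0.260502, f(c) = -0.029224 < 0 → new bracket [0.260502, 0.502000]
step 2: c = 0.265200, f(c) = -0.001143 < 0 → new bracket [0.265200, 0.502000]

0.26520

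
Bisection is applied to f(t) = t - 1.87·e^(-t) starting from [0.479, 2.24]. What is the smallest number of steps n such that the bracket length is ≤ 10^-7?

Initial width b − a = 2.24 − 0.479 = 1.761000.
After n steps the width is (b−a)/2^n; need (b−a)/2^n ≤ 10^-7.
So n ≥ log₂(1.761000/10^-7) = log₂(17610000.0000) ≈ 24.0699.
Hence n = 25.

25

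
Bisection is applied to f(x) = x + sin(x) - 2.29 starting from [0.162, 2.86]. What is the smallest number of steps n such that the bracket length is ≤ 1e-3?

Initial width b − a = 2.86 − 0.162 = 2.698000.
After n steps the width is (b−a)/2^n; need (b−a)/2^n ≤ 1e-3.
So n ≥ log₂(2.698000/1e-3) = log₂(2698.0000) ≈ 11.3977.
Hence n = 12.

12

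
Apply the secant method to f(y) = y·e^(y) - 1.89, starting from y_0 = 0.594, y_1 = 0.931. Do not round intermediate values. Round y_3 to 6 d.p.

f(y_0) = -0.814136, f(y_1) = 0.471989
y_2 = 0.931000 - (0.471989)·(0.931000 - 0.594000)/(0.471989 - (-0.814136)) = 0.807326; f(y_2) = -0.080052
y_3 = 0.807326 - (-0.080052)·(0.807326 - 0.931000)/(-0.080052 - (0.471989)) = 0.825260; f(y_3) = -0.006365

0.825260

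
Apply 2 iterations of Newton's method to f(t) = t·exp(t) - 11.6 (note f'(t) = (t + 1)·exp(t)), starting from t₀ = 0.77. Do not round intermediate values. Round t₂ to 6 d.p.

Newton update: t ← t − f(t)/f'(t).
t_0 = 0.770000: f = -9.936980, f' = 3.822786 → t_1 = 0.770000 - (-9.936980)/(3.822786) = 3.369408
t_1 = 3.369408: f = 86.319396, f' = 126.980704 → t_2 = 3.369408 - (86.319396)/(126.980704) = 2.689624

2.689624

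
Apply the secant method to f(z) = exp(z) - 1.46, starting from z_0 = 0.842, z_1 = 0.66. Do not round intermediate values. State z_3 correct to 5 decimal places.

f(z_0) = 0.861004, f(z_1) = 0.474792
z_2 = 0.660000 - (0.474792)·(0.660000 - 0.842000)/(0.474792 - (0.861004)) = 0.436257; f(z_2) = 0.086906
z_3 = 0.436257 - (0.086906)·(0.436257 - 0.660000)/(0.086906 - (0.474792)) = 0.386127; f(z_3) = 0.011272

0.38613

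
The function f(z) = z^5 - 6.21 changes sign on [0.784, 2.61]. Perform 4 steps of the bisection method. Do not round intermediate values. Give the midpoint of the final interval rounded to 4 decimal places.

1.4117

f(0.784000) = -5.913803, f(2.610000) = 114.906284 (opposite signs)
step 1: m = 1.697000, f(m) = 7.863730 > 0 → root in [0.784000, 1.697000]
step 2: m = 1.240500, f(m) = -3.272460 < 0 → root in [1.240500, 1.697000]
step 3: m = 1.468750, f(m) = 0.625014 > 0 → root in [1.240500, 1.468750]
step 4: m = 1.354625, f(m) = -1.648629 < 0 → root in [1.354625, 1.468750]
Midpoint of [1.354625, 1.468750] = 1.411687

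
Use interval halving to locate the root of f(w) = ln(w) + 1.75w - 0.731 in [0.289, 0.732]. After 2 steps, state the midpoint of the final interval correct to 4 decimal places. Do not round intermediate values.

0.6766

f(0.289000) = -1.466579, f(0.732000) = 0.238025 (opposite signs)
step 1: m = 0.510500, f(m) = -0.509990 < 0 → root in [0.510500, 0.732000]
step 2: m = 0.621250, f(m) = -0.119834 < 0 → root in [0.621250, 0.732000]
Midpoint of [0.621250, 0.732000] = 0.676625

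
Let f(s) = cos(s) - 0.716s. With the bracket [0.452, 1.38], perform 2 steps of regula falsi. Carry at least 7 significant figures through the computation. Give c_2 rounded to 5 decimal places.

False-position update: c = (a·f(b) − b·f(a))/(f(b) − f(a)); replace the endpoint whose sign matches f(c).
f(0.452000) = 0.575943, f(1.380000) = -0.798439
step 1: c = 0.840884, f(c) = 0.064731 > 0 → new bracket [0.840884, 1.380000]
step 2: c = 0.881314, f(c) = 0.005117 > 0 → new bracket [0.881314, 1.380000]

0.88131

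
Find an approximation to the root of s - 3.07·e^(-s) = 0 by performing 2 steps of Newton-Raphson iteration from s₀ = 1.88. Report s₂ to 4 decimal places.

Newton update: s ← s − f(s)/f'(s).
f'(s) = 1 + 3.07·e^(-s)
s_0 = 1.880000: f = 1.411548, f' = 1.468452 → s_1 = 1.880000 - (1.411548)/(1.468452) = 0.918751
s_1 = 0.918751: f = -0.306233, f' = 2.224983 → s_2 = 0.918751 - (-0.306233)/(2.224983) = 1.056384

1.0564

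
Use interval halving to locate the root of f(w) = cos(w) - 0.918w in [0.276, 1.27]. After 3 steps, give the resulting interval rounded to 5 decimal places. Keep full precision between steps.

[0.77300, 0.89725]

f(0.276000) = 0.708785, f(1.270000) = -0.869579 (opposite signs)
step 1: m = 0.773000, f(m) = 0.006205 > 0 → root in [0.773000, 1.270000]
step 2: m = 1.021500, f(m) = -0.415650 < 0 → root in [0.773000, 1.021500]
step 3: m = 0.897250, f(m) = -0.199914 < 0 → root in [0.773000, 0.897250]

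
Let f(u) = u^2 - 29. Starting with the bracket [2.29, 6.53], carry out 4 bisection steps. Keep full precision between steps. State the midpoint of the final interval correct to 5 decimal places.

f(2.290000) = -23.755900, f(6.530000) = 13.640900 (opposite signs)
step 1: m = 4.410000, f(m) = -9.551900 < 0 → root in [4.410000, 6.530000]
step 2: m = 5.470000, f(m) = 0.920900 > 0 → root in [4.410000, 5.470000]
step 3: m = 4.940000, f(m) = -4.596400 < 0 → root in [4.940000, 5.470000]
step 4: m = 5.205000, f(m) = -1.907975 < 0 → root in [5.205000, 5.470000]
Midpoint of [5.205000, 5.470000] = 5.337500

5.33750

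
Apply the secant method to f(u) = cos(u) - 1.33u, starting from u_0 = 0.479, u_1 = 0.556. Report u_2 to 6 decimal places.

f(u_0) = 0.250386, f(u_1) = 0.109893
u_2 = 0.556000 - (0.109893)·(0.556000 - 0.479000)/(0.109893 - (0.250386)) = 0.616229; f(u_2) = -0.003521

0.616229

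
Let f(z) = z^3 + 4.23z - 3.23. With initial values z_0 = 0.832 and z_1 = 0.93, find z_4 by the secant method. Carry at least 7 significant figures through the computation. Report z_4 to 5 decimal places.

0.68696

f(z_0) = 0.865290, f(z_1) = 1.508257
z_2 = 0.930000 - (1.508257)·(0.930000 - 0.832000)/(1.508257 - (0.865290)) = 0.700114; f(z_2) = 0.074648
z_3 = 0.700114 - (0.074648)·(0.700114 - 0.930000)/(0.074648 - (1.508257)) = 0.688144; f(z_3) = 0.006712
z_4 = 0.688144 - (0.006712)·(0.688144 - 0.700114)/(0.006712 - (0.074648)) = 0.686961; f(z_4) = 0.000032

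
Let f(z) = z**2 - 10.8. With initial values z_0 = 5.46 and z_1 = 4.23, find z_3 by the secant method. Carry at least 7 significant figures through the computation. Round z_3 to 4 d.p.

3.3122

f(z_0) = 19.011600, f(z_1) = 7.092900
z_2 = 4.230000 - (7.092900)·(4.230000 - 5.460000)/(7.092900 - (19.011600)) = 3.498019; f(z_2) = 1.436134
z_3 = 3.498019 - (1.436134)·(3.498019 - 4.230000)/(1.436134 - (7.092900)) = 3.312184; f(z_3) = 0.170562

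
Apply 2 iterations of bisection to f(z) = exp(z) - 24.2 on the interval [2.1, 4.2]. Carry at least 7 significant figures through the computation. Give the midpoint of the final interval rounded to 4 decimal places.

3.4125

f(2.100000) = -16.033830, f(4.200000) = 42.486331 (opposite signs)
step 1: m = 3.150000, f(m) = -0.863935 < 0 → root in [3.150000, 4.200000]
step 2: m = 3.675000, f(m) = 15.248657 > 0 → root in [3.150000, 3.675000]
Midpoint of [3.150000, 3.675000] = 3.412500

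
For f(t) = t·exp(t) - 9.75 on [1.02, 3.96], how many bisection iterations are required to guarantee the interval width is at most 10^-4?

Initial width b − a = 3.96 − 1.02 = 2.940000.
After n steps the width is (b−a)/2^n; need (b−a)/2^n ≤ 10^-4.
So n ≥ log₂(2.940000/10^-4) = log₂(29400.0000) ≈ 14.8435.
Hence n = 15.

15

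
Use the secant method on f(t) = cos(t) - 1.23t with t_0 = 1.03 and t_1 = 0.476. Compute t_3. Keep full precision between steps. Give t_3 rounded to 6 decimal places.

Secant update: t_(k+1) = t_k − f(t_k)·(t_k − t_(k-1))/(f(t_k) − f(t_(k-1))).
f(t_0) = -0.752081, f(t_1) = 0.303355
t_2 = 0.476000 - (0.303355)·(0.476000 - 1.030000)/(0.303355 - (-0.752081)) = 0.635231; f(t_2) = 0.023600
t_3 = 0.635231 - (0.023600)·(0.635231 - 0.476000)/(0.023600 - (0.303355)) = 0.648664; f(t_3) = -0.000965

0.648664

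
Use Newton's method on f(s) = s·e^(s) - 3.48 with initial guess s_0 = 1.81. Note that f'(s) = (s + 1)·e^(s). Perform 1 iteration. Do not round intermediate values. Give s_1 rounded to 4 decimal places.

Newton update: s ← s − f(s)/f'(s).
s_0 = 1.810000: f = 7.579910, f' = 17.170357 → s_1 = 1.810000 - (7.579910)/(17.170357) = 1.368547

1.3685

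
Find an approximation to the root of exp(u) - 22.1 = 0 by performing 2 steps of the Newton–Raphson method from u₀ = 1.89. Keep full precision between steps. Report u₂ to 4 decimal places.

3.5507

Newton update: u ← u − f(u)/f'(u).
f'(u) = exp(u)
u_0 = 1.890000: f = -15.480631, f' = 6.619369 → u_1 = 1.890000 - (-15.480631)/(6.619369) = 4.228687
u_1 = 4.228687: f = 46.527064, f' = 68.627064 → u_2 = 4.228687 - (46.527064)/(68.627064) = 3.550717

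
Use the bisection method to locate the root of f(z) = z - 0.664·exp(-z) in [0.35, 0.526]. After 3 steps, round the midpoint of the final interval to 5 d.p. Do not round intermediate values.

f(0.350000) = -0.117913, f(0.526000) = 0.133600 (opposite signs)
step 1: m = 0.438000, f(m) = 0.009504 > 0 → root in [0.350000, 0.438000]
step 2: m = 0.394000, f(m) = -0.053771 < 0 → root in [0.394000, 0.438000]
step 3: m = 0.416000, f(m) = -0.022028 < 0 → root in [0.416000, 0.438000]
Midpoint of [0.416000, 0.438000] = 0.427000

0.42700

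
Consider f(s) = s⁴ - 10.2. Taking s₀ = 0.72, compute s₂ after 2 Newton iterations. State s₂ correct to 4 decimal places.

5.5353

f'(s) = 4s³
s_0 = 0.720000: f = -9.931261, f' = 1.492992 → s_1 = 0.720000 - (-9.931261)/(1.492992) = 7.371919
s_1 = 7.371919: f = 2943.199206, f' = 1602.513167 → s_2 = 7.371919 - (2943.199206)/(1602.513167) = 5.535304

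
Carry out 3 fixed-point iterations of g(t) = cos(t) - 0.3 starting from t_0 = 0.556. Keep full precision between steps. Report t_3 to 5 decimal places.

0.55103

t_1 = g(0.556000) = 0.549373
t_2 = g(0.549373) = 0.552852
t_3 = g(0.552852) = 0.551030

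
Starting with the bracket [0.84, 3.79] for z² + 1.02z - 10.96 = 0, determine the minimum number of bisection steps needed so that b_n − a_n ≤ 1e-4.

Initial width b − a = 3.79 − 0.84 = 2.950000.
After n steps the width is (b−a)/2^n; need (b−a)/2^n ≤ 1e-4.
So n ≥ log₂(2.950000/1e-4) = log₂(29500.0000) ≈ 14.8484.
Hence n = 15.

15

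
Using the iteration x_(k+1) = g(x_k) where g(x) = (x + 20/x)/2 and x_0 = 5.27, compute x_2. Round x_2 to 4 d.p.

4.4725

x_1 = g(5.270000) = 4.532533
x_2 = g(4.532533) = 4.472538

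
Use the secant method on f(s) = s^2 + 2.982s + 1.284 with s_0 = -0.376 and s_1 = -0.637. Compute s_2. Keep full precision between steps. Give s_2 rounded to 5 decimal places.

f(s_0) = 0.304144, f(s_1) = -0.209765
s_2 = -0.637000 - (-0.209765)·(-0.637000 - -0.376000)/(-0.209765 - (0.304144)) = -0.530466; f(s_2) = -0.016456

-0.53047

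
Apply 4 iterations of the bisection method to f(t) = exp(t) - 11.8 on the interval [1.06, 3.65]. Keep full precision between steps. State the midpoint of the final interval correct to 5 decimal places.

f(1.060000) = -8.913629, f(3.650000) = 26.674666 (opposite signs)
step 1: m = 2.355000, f(m) = -1.261871 < 0 → root in [2.355000, 3.650000]
step 2: m = 3.002500, f(m) = 8.335814 > 0 → root in [2.355000, 3.002500]
step 3: m = 2.678750, f(m) = 2.766873 > 0 → root in [2.355000, 2.678750]
step 4: m = 2.516875, f(m) = 0.589818 > 0 → root in [2.355000, 2.516875]
Midpoint of [2.355000, 2.516875] = 2.435937

2.43594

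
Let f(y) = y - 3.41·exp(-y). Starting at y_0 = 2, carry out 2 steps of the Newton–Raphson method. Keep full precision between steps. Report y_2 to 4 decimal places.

f'(y) = 1 + 3.41·exp(-y)
y_0 = 2.000000: f = 1.538507, f' = 1.461493 → y_1 = 2.000000 - (1.538507)/(1.461493) = 0.947305
y_1 = 0.947305: f = -0.375041, f' = 2.322346 → y_2 = 0.947305 - (-0.375041)/(2.322346) = 1.108797

1.1088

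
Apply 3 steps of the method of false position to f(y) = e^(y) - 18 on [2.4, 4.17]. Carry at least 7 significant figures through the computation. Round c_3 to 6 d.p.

f(2.400000) = -6.976824, f(4.170000) = 46.715452
step 1: c = 2.629995, f(c) = -4.126294 < 0 → new bracket [2.629995, 4.170000]
step 2: c = 2.754982, f(c) = -2.279250 < 0 → new bracket [2.754982, 4.170000]
step 3: c = 2.820809, f(c) = -1.209577 < 0 → new bracket [2.820809, 4.170000]

2.820809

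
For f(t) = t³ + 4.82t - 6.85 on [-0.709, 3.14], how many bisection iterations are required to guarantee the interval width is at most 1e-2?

Initial width b − a = 3.14 − -0.709 = 3.849000.
After n steps the width is (b−a)/2^n; need (b−a)/2^n ≤ 1e-2.
So n ≥ log₂(3.849000/1e-2) = log₂(384.9000) ≈ 8.5883.
Hence n = 9.

9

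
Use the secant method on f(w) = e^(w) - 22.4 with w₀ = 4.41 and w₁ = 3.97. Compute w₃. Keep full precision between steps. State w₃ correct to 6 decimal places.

3.250016

f(w_0) = 59.869464, f(w_1) = 30.584531
w_2 = 3.970000 - (30.584531)·(3.970000 - 4.410000)/(30.584531 - (59.869464)) = 3.510474; f(w_2) = 11.064120
w_3 = 3.510474 - (11.064120)·(3.510474 - 3.970000)/(11.064120 - (30.584531)) = 3.250016; f(w_3) = 3.390740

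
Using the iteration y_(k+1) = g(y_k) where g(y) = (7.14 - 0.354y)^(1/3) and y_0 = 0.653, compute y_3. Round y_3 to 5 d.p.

1.86439

y_1 = g(0.653000) = 1.904591
y_2 = g(1.904591) = 1.862974
y_3 = g(1.862974) = 1.864388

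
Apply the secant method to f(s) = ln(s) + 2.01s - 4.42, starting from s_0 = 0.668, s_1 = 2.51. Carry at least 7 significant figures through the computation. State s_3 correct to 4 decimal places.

Secant update: s_(k+1) = s_k − f(s_k)·(s_k − s_(k-1))/(f(s_k) − f(s_(k-1))).
f(s_0) = -3.480787, f(s_1) = 1.545383
s_2 = 2.510000 - (1.545383)·(2.510000 - 0.668000)/(1.545383 - (-3.480787)) = 1.943645; f(s_2) = 0.151292
s_3 = 1.943645 - (0.151292)·(1.943645 - 2.510000)/(0.151292 - (1.545383)) = 1.882182; f(s_3) = -0.004382

1.8822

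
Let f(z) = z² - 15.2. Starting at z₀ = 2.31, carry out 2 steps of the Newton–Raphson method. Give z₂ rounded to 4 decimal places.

3.9323

Newton update: z ← z − f(z)/f'(z).
f'(z) = 2z
z_0 = 2.310000: f = -9.863900, f' = 4.620000 → z_1 = 2.310000 - (-9.863900)/(4.620000) = 4.445043
z_1 = 4.445043: f = 4.558410, f' = 8.890087 → z_2 = 4.445043 - (4.558410)/(8.890087) = 3.932291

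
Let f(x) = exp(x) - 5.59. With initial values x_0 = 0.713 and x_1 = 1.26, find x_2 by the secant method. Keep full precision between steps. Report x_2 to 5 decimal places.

Secant update: x_(k+1) = x_k − f(x_k)·(x_k − x_(k-1))/(f(x_k) − f(x_(k-1))).
f(x_0) = -3.549898, f(x_1) = -2.064579
x_2 = 1.260000 - (-2.064579)·(1.260000 - 0.713000)/(-2.064579 - (-3.549898)) = 2.020324; f(x_2) = 1.950771

2.02032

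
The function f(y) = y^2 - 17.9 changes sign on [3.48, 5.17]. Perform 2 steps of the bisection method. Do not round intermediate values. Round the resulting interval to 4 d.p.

f(3.480000) = -5.789600, f(5.170000) = 8.828900 (opposite signs)
step 1: m = 4.325000, f(m) = 0.805625 > 0 → root in [3.480000, 4.325000]
step 2: m = 3.902500, f(m) = -2.670494 < 0 → root in [3.902500, 4.325000]

[3.9025, 4.3250]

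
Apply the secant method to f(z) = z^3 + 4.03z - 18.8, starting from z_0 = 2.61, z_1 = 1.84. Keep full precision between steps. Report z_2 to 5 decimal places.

2.11090

Secant update: z_(k+1) = z_k − f(z_k)·(z_k − z_(k-1))/(f(z_k) − f(z_(k-1))).
f(z_0) = 9.497881, f(z_1) = -5.155296
z_2 = 1.840000 - (-5.155296)·(1.840000 - 2.610000)/(-5.155296 - (9.497881)) = 2.110902; f(z_2) = -0.887078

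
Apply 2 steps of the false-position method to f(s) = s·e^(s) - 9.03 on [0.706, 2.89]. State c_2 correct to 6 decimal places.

1.265597

False-position update: c = (a·f(b) − b·f(a))/(f(b) − f(a)); replace the endpoint whose sign matches f(c).
f(0.706000) = -7.599735, f(2.890000) = 42.970665
step 1: c = 1.034212, f(c) = -6.120876 < 0 → new bracket [1.034212, 2.890000]
step 2: c = 1.265597, f(c) = -4.543193 < 0 → new bracket [1.265597, 2.890000]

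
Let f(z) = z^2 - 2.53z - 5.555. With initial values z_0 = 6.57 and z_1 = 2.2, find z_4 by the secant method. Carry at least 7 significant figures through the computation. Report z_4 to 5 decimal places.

3.87564

f(z_0) = 20.987800, f(z_1) = -6.281000
z_2 = 2.200000 - (-6.281000)·(2.200000 - 6.570000)/(-6.281000 - (20.987800)) = 3.206571; f(z_2) = -3.385529
z_3 = 3.206571 - (-3.385529)·(3.206571 - 2.200000)/(-3.385529 - (-6.281000)) = 4.383503; f(z_3) = 2.569835
z_4 = 4.383503 - (2.569835)·(4.383503 - 3.206571)/(2.569835 - (-3.385529)) = 3.875638; f(z_4) = -0.339796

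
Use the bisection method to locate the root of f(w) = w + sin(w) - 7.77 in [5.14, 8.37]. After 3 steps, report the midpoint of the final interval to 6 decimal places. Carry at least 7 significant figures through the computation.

6.956875

f(5.140000) = -3.539959, f(8.370000) = 1.469791 (opposite signs)
step 1: m = 6.755000, f(m) = -0.560497 < 0 → root in [6.755000, 8.370000]
step 2: m = 7.562500, f(m) = 0.750319 > 0 → root in [6.755000, 7.562500]
step 3: m = 7.158750, f(m) = 0.156655 > 0 → root in [6.755000, 7.158750]
Midpoint of [6.755000, 7.158750] = 6.956875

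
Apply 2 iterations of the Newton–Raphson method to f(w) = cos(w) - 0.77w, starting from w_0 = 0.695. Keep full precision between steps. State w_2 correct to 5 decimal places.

0.85361

f'(w) = -sin(w) - 0.77
w_0 = 0.695000: f = 0.232904, f' = -1.410385 → w_1 = 0.695000 - (0.232904)/(-1.410385) = 0.860135
w_1 = 0.860135: f = -0.009968, f' = -1.527930 → w_2 = 0.860135 - (-0.009968)/(-1.527930) = 0.853611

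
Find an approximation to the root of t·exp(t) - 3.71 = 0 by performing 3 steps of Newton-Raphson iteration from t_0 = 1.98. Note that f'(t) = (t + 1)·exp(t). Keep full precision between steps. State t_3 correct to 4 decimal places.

1.1644

t_0 = 1.980000: f = 10.630631, f' = 21.583374 → t_1 = 1.980000 - (10.630631)/(21.583374) = 1.487462
t_1 = 1.487462: f = 2.873282, f' = 11.009130 → t_2 = 1.487462 - (2.873282)/(11.009130) = 1.226471
t_2 = 1.226471: f = 0.471259, f' = 7.590437 → t_3 = 1.226471 - (0.471259)/(7.590437) = 1.164385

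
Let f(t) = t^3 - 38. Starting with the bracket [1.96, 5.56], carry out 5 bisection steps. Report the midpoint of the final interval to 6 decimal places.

3.366250

f(1.960000) = -30.470464, f(5.560000) = 133.879616 (opposite signs)
step 1: m = 3.760000, f(m) = 15.157376 > 0 → root in [1.960000, 3.760000]
step 2: m = 2.860000, f(m) = -14.606344 < 0 → root in [2.860000, 3.760000]
step 3: m = 3.310000, f(m) = -1.735309 < 0 → root in [3.310000, 3.760000]
step 4: m = 3.535000, f(m) = 6.174155 > 0 → root in [3.310000, 3.535000]
step 5: m = 3.422500, f(m) = 2.089475 > 0 → root in [3.310000, 3.422500]
Midpoint of [3.310000, 3.422500] = 3.366250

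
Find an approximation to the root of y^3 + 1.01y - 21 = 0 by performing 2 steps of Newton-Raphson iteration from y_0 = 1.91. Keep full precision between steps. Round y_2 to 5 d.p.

2.66293

f'(y) = 3y^2 + 1.01
y_0 = 1.910000: f = -12.103029, f' = 11.954300 → y_1 = 1.910000 - (-12.103029)/(11.954300) = 2.922441
y_1 = 2.922441: f = 6.911257, f' = 26.631992 → y_2 = 2.922441 - (6.911257)/(26.631992) = 2.662932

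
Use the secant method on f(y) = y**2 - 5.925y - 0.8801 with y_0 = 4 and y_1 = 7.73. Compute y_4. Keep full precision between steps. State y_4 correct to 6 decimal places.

6.084544

f(y_0) = -8.580100, f(y_1) = 13.072550
y_2 = 7.730000 - (13.072550)·(7.730000 - 4.000000)/(13.072550 - (-8.580100)) = 5.478053; f(y_2) = -3.328497
y_3 = 5.478053 - (-3.328497)·(5.478053 - 7.730000)/(-3.328497 - (13.072550)) = 5.935073; f(y_3) = -0.820317
y_4 = 5.935073 - (-0.820317)·(5.935073 - 5.478053)/(-0.820317 - (-3.328497)) = 6.084544; f(y_4) = 0.090653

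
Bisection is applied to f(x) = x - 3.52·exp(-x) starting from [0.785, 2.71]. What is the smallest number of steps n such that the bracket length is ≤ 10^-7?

25

Initial width b − a = 2.71 − 0.785 = 1.925000.
After n steps the width is (b−a)/2^n; need (b−a)/2^n ≤ 10^-7.
So n ≥ log₂(1.925000/10^-7) = log₂(19250000.0000) ≈ 24.1984.
Hence n = 25.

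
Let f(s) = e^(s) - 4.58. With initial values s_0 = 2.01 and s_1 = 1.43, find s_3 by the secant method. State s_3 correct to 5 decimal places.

f(s_0) = 2.883317, f(s_1) = -0.401301
s_2 = 1.430000 - (-0.401301)·(1.430000 - 2.010000)/(-0.401301 - (2.883317)) = 1.500862; f(s_2) = -0.094446
s_3 = 1.500862 - (-0.094446)·(1.500862 - 1.430000)/(-0.094446 - (-0.401301)) = 1.522672; f(s_3) = 0.004461

1.52267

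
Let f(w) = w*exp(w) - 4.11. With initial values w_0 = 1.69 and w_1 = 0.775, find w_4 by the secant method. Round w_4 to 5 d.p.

1.21105

f(w_0) = 5.048922, f(w_1) = -2.427791
w_2 = 0.775000 - (-2.427791)·(0.775000 - 1.690000)/(-2.427791 - (5.048922)) = 1.072113; f(w_2) = -0.977772
w_3 = 1.072113 - (-0.977772)·(1.072113 - 0.775000)/(-0.977772 - (-2.427791)) = 1.272461; f(w_3) = 0.432213
w_4 = 1.272461 - (0.432213)·(1.272461 - 1.072113)/(0.432213 - (-0.977772)) = 1.211047; f(w_4) = -0.044518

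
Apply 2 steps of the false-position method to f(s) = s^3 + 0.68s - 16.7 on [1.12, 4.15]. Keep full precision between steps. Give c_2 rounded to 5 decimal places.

2.09880

f(1.120000) = -14.533472, f(4.150000) = 57.595375
step 1: c = 1.730524, f(c) = -10.340817 < 0 → new bracket [1.730524, 4.150000]
step 2: c = 2.098802, f(c) = -6.027660 < 0 → new bracket [2.098802, 4.150000]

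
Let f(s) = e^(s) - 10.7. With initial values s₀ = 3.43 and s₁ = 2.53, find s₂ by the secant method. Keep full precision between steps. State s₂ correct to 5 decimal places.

2.43896

f(s_0) = 20.176643, f(s_1) = 1.853506
s_2 = 2.530000 - (1.853506)·(2.530000 - 3.430000)/(1.853506 - (20.176643)) = 2.438959; f(s_2) = 0.761104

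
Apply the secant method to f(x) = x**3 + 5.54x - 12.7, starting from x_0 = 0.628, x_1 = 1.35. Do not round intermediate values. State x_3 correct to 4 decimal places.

f(x_0) = -8.973207, f(x_1) = -2.760625
x_2 = 1.350000 - (-2.760625)·(1.350000 - 0.628000)/(-2.760625 - (-8.973207)) = 1.670828; f(x_2) = 1.220784
x_3 = 1.670828 - (1.220784)·(1.670828 - 1.350000)/(1.220784 - (-2.760625)) = 1.572456; f(x_3) = -0.100517

1.5725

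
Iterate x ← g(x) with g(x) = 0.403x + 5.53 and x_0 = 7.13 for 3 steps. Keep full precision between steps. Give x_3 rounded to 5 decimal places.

x_1 = g(7.130000) = 8.403390
x_2 = g(8.403390) = 8.916566
x_3 = g(8.916566) = 9.123376

9.12338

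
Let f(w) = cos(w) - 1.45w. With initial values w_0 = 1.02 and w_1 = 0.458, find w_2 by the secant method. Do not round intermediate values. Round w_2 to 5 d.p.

0.56810

f(w_0) = -0.955634, f(w_1) = 0.232839
w_2 = 0.458000 - (0.232839)·(0.458000 - 1.020000)/(0.232839 - (-0.955634)) = 0.568104; f(w_2) = 0.019172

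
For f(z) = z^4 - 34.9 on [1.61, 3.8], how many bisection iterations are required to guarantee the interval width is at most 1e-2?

8

Initial width b − a = 3.8 − 1.61 = 2.190000.
After n steps the width is (b−a)/2^n; need (b−a)/2^n ≤ 1e-2.
So n ≥ log₂(2.190000/1e-2) = log₂(219.0000) ≈ 7.7748.
Hence n = 8.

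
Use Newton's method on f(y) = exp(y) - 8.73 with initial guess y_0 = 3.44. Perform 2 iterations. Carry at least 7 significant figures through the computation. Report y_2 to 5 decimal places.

f'(y) = exp(y)
y_0 = 3.440000: f = 22.456958, f' = 31.186958 → y_1 = 3.440000 - (22.456958)/(31.186958) = 2.719925
y_1 = 2.719925: f = 6.449179, f' = 15.179179 → y_2 = 2.719925 - (6.449179)/(15.179179) = 2.295055

2.29505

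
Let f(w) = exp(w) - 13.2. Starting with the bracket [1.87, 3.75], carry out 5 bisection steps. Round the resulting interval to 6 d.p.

f(1.870000) = -6.711704, f(3.750000) = 29.321082 (opposite signs)
step 1: m = 2.810000, f(m) = 3.409918 > 0 → root in [1.870000, 2.810000]
step 2: m = 2.340000, f(m) = -2.818763 < 0 → root in [2.340000, 2.810000]
step 3: m = 2.575000, f(m) = -0.068683 < 0 → root in [2.575000, 2.810000]
step 4: m = 2.692500, f(m) = 1.568551 > 0 → root in [2.575000, 2.692500]
step 5: m = 2.633750, f(m) = 0.725894 > 0 → root in [2.575000, 2.633750]

[2.575000, 2.633750]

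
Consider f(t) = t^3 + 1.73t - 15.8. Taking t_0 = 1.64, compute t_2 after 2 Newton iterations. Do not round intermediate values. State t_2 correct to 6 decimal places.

2.299301

f'(t) = 3t^2 + 1.73
t_0 = 1.640000: f = -8.551856, f' = 9.798800 → t_1 = 1.640000 - (-8.551856)/(9.798800) = 2.512745
t_1 = 2.512745: f = 4.412243, f' = 20.671666 → t_2 = 2.512745 - (4.412243)/(20.671666) = 2.299301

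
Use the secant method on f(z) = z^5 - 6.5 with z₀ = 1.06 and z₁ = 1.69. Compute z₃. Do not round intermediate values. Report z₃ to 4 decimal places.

f(z_0) = -5.161774, f(z_1) = 7.285849
z_2 = 1.690000 - (7.285849)·(1.690000 - 1.060000)/(7.285849 - (-5.161774)) = 1.321248; f(z_2) = -2.473554
z_3 = 1.321248 - (-2.473554)·(1.321248 - 1.690000)/(-2.473554 - (7.285849)) = 1.414710; f(z_3) = -0.833220

1.4147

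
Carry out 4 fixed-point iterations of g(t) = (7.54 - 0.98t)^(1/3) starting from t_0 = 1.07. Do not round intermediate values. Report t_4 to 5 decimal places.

1.79468

t_1 = g(1.070000) = 1.865432
t_2 = g(1.865432) = 1.787556
t_3 = g(1.787556) = 1.795482
t_4 = g(1.795482) = 1.794678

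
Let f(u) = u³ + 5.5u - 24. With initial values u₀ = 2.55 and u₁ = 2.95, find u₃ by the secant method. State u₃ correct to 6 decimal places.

f(u_0) = 6.606375, f(u_1) = 17.897375
u_2 = 2.950000 - (17.897375)·(2.950000 - 2.550000)/(17.897375 - (6.606375)) = 2.315960; f(u_2) = 1.159819
u_3 = 2.315960 - (1.159819)·(2.315960 - 2.950000)/(1.159819 - (17.897375)) = 2.272024; f(u_3) = 0.224535

2.272024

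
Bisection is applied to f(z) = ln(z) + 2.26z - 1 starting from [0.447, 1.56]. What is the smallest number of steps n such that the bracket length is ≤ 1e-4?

14

Initial width b − a = 1.56 − 0.447 = 1.113000.
After n steps the width is (b−a)/2^n; need (b−a)/2^n ≤ 1e-4.
So n ≥ log₂(1.113000/1e-4) = log₂(11130.0000) ≈ 13.4422.
Hence n = 14.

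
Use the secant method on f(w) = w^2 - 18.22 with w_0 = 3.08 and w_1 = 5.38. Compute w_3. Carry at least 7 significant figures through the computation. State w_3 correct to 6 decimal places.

4.250205

f(w_0) = -8.733600, f(w_1) = 10.724400
w_2 = 5.380000 - (10.724400)·(5.380000 - 3.080000)/(10.724400 - (-8.733600)) = 4.112340; f(w_2) = -1.308656
w_3 = 4.112340 - (-1.308656)·(4.112340 - 5.380000)/(-1.308656 - (10.724400)) = 4.250205; f(w_3) = -0.155759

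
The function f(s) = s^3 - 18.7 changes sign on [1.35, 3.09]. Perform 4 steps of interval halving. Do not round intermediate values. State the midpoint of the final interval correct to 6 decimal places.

2.600625

f(1.350000) = -16.239625, f(3.090000) = 10.803629 (opposite signs)
step 1: m = 2.220000, f(m) = -7.758952 < 0 → root in [2.220000, 3.090000]
step 2: m = 2.655000, f(m) = 0.015161 > 0 → root in [2.220000, 2.655000]
step 3: m = 2.437500, f(m) = -4.217822 < 0 → root in [2.437500, 2.655000]
step 4: m = 2.546250, f(m) = -2.191671 < 0 → root in [2.546250, 2.655000]
Midpoint of [2.546250, 2.655000] = 2.600625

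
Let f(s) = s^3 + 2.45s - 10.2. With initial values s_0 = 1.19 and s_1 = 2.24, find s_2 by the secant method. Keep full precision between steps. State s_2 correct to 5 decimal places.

1.67482

f(s_0) = -5.599341, f(s_1) = 6.527424
s_2 = 2.240000 - (6.527424)·(2.240000 - 1.190000)/(6.527424 - (-5.599341)) = 1.674821; f(s_2) = -1.398775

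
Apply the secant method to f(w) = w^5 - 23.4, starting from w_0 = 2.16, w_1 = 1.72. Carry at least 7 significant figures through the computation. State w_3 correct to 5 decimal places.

1.88689

f(w_0) = 23.618498, f(w_1) = -8.346335
w_2 = 1.720000 - (-8.346335)·(1.720000 - 2.160000)/(-8.346335 - (23.618498)) = 1.834888; f(w_2) = -2.600723
w_3 = 1.834888 - (-2.600723)·(1.834888 - 1.720000)/(-2.600723 - (-8.346335)) = 1.886892; f(w_3) = 0.518572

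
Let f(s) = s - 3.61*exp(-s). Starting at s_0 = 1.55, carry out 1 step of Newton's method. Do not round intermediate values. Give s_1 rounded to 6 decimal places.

f'(s) = 1 + 3.61*exp(-s)
s_0 = 1.550000: f = 0.783785, f' = 1.766215 → s_1 = 1.550000 - (0.783785)/(1.766215) = 1.106235

1.106235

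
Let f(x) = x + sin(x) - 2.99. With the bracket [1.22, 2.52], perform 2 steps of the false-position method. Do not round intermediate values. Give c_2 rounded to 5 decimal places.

f(1.220000) = -0.830901, f(2.520000) = 0.112331
step 1: c = 2.365181, f(c) = 0.075905 > 0 → new bracket [1.220000, 2.365181]
step 2: c = 2.269323, f(c) = 0.045113 > 0 → new bracket [1.220000, 2.269323]

2.26932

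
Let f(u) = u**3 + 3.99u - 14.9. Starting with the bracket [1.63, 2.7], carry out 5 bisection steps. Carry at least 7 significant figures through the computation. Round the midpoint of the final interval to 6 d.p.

1.914219

f(1.630000) = -4.065553, f(2.700000) = 15.556000 (opposite signs)
step 1: m = 2.165000, f(m) = 3.886192 > 0 → root in [1.630000, 2.165000]
step 2: m = 1.897500, f(m) = -0.497014 < 0 → root in [1.897500, 2.165000]
step 3: m = 2.031250, f(m) = 1.585577 > 0 → root in [1.897500, 2.031250]
step 4: m = 1.964375, f(m) = 0.517926 > 0 → root in [1.897500, 1.964375]
step 5: m = 1.930937, f(m) = 0.003979 > 0 → root in [1.897500, 1.930937]
Midpoint of [1.897500, 1.930937] = 1.914219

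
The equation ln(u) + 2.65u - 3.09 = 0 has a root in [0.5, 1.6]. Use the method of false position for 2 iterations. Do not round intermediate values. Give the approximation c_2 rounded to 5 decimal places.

1.12657

f(0.500000) = -2.458147, f(1.600000) = 1.620004
step 1: c = 1.163036, f(c) = 0.143080 > 0 → new bracket [0.500000, 1.163036]
step 2: c = 1.126566, f(c) = 0.014574 > 0 → new bracket [0.500000, 1.126566]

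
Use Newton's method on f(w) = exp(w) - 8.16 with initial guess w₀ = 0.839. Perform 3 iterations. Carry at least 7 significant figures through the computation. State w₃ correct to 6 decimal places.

2.225343

f'(w) = exp(w)
w_0 = 0.839000: f = -5.845948, f' = 2.314052 → w_1 = 0.839000 - (-5.845948)/(2.314052) = 3.365282
w_1 = 3.365282: f = 20.781669, f' = 28.941669 → w_2 = 3.365282 - (20.781669)/(28.941669) = 2.647229
w_2 = 2.647229: f = 5.954869, f' = 14.114869 → w_3 = 2.647229 - (5.954869)/(14.114869) = 2.225343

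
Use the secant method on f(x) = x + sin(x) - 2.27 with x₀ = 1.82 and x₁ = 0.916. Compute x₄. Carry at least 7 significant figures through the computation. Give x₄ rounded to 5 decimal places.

1.30476

f(x_0) = 0.519109, f(x_1) = -0.560828
x_2 = 0.916000 - (-0.560828)·(0.916000 - 1.820000)/(-0.560828 - (0.519109)) = 1.385461; f(x_2) = 0.098336
x_3 = 1.385461 - (0.098336)·(1.385461 - 0.916000)/(0.098336 - (-0.560828)) = 1.315426; f(x_3) = 0.012996
x_4 = 1.315426 - (0.012996)·(1.315426 - 1.385461)/(0.012996 - (0.098336)) = 1.304761; f(x_4) = -0.000418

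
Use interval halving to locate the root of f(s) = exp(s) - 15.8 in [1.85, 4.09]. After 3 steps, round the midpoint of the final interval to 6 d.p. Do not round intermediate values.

2.830000

f(1.850000) = -9.440180, f(4.090000) = 43.939892 (opposite signs)
step 1: m = 2.970000, f(m) = 3.691920 > 0 → root in [1.850000, 2.970000]
step 2: m = 2.410000, f(m) = -4.666039 < 0 → root in [2.410000, 2.970000]
step 3: m = 2.690000, f(m) = -1.068324 < 0 → root in [2.690000, 2.970000]
Midpoint of [2.690000, 2.970000] = 2.830000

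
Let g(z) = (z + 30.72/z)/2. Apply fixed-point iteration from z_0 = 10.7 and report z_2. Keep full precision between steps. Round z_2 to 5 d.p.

5.65640

z_1 = g(10.700000) = 6.785514
z_2 = g(6.785514) = 5.656403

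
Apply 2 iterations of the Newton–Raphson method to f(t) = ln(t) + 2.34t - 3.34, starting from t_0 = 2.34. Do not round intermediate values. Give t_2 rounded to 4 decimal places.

1.3112

Newton update: t ← t − f(t)/f'(t).
f'(t) = 1/t + 2.34
t_0 = 2.340000: f = 2.985751, f' = 2.767350 → t_1 = 2.340000 - (2.985751)/(2.767350) = 1.261080
t_1 = 1.261080: f = -0.157106, f' = 3.132971 → t_2 = 1.261080 - (-0.157106)/(3.132971) = 1.311225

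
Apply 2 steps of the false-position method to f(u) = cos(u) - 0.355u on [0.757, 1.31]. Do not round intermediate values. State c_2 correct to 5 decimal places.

1.14991

False-position update: c = (a·f(b) − b·f(a))/(f(b) − f(a)); replace the endpoint whose sign matches f(c).
f(0.757000) = 0.458165, f(1.310000) = -0.207200
step 1: c = 1.137791, f(c) = 0.015685 > 0 → new bracket [1.137791, 1.310000]
step 2: c = 1.149910, f(c) = 0.000352 > 0 → new bracket [1.149910, 1.310000]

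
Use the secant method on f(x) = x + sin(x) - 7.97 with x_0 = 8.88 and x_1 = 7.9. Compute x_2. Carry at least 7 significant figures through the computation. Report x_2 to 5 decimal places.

6.07667

Secant update: x_(k+1) = x_k − f(x_k)·(x_k − x_(k-1))/(f(x_k) − f(x_(k-1))).
f(x_0) = 1.428228, f(x_1) = 0.928941
x_2 = 7.900000 - (0.928941)·(7.900000 - 8.880000)/(0.928941 - (1.428228)) = 6.076674; f(x_2) = -2.098372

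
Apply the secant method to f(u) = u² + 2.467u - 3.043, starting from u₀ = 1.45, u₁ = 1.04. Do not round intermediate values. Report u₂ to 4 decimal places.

0.9181

f(u_0) = 2.636650, f(u_1) = 0.604280
u_2 = 1.040000 - (0.604280)·(1.040000 - 1.450000)/(0.604280 - (2.636650)) = 0.918096; f(u_2) = 0.064841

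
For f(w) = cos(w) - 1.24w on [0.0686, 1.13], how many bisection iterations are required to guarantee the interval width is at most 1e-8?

27

Initial width b − a = 1.13 − 0.0686 = 1.061400.
After n steps the width is (b−a)/2^n; need (b−a)/2^n ≤ 1e-8.
So n ≥ log₂(1.061400/1e-8) = log₂(106140000.0000) ≈ 26.6614.
Hence n = 27.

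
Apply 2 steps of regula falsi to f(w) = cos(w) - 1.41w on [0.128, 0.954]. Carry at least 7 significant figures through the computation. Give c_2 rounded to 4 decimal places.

0.5871

f(0.128000) = 0.811339, f(0.954000) = -0.766715
step 1: c = 0.552679, f(c) = 0.071844 > 0 → new bracket [0.552679, 0.954000]
step 2: c = 0.587062, f(c) = 0.004814 > 0 → new bracket [0.587062, 0.954000]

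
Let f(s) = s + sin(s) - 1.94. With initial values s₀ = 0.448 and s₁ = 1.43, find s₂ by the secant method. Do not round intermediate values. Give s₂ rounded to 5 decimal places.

f(s_0) = -1.058836, f(s_1) = 0.480105
s_2 = 1.430000 - (0.480105)·(1.430000 - 0.448000)/(0.480105 - (-1.058836)) = 1.123645; f(s_2) = 0.085327

1.12364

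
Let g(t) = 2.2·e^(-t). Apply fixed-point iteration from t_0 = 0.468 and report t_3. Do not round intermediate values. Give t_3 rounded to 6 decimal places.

t_1 = g(0.468000) = 1.377758
t_2 = g(1.377758) = 0.554715
t_3 = g(0.554715) = 1.263319

1.263319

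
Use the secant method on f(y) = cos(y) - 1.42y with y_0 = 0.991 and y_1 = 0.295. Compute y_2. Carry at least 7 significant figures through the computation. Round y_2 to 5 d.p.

f(y_0) = -0.859366, f(y_1) = 0.537902
y_2 = 0.295000 - (0.537902)·(0.295000 - 0.991000)/(0.537902 - (-0.859366)) = 0.562937; f(y_2) = 0.046321

0.56294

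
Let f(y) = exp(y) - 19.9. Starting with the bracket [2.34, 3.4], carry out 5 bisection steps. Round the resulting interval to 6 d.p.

f(2.340000) = -9.518763, f(3.400000) = 10.064100 (opposite signs)
step 1: m = 2.870000, f(m) = -2.262982 < 0 → root in [2.870000, 3.400000]
step 2: m = 3.135000, f(m) = 3.088636 > 0 → root in [2.870000, 3.135000]
step 3: m = 3.002500, f(m) = 0.235814 > 0 → root in [2.870000, 3.002500]
step 4: m = 2.936250, f(m) = -1.054955 < 0 → root in [2.936250, 3.002500]
step 5: m = 2.969375, f(m) = -0.420259 < 0 → root in [2.969375, 3.002500]

[2.969375, 3.002500]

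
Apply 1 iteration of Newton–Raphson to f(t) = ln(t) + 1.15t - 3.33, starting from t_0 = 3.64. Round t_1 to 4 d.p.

2.1324

f'(t) = 1/t + 1.15
t_0 = 3.640000: f = 2.147984, f' = 1.424725 → t_1 = 3.640000 - (2.147984)/(1.424725) = 2.132352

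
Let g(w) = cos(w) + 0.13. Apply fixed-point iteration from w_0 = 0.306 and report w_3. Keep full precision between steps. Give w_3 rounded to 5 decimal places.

0.95635

w_1 = g(0.306000) = 1.083546
w_2 = g(1.083546) = 0.598198
w_3 = g(0.598198) = 0.956352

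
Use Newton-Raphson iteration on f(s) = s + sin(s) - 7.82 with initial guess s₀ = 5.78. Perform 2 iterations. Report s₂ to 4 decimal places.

7.0945

f'(s) = 1 + cos(s)
s_0 = 5.780000: f = -2.522218, f' = 1.876051 → s_1 = 5.780000 - (-2.522218)/(1.876051) = 7.124430
s_1 = 7.124430: f = 0.049903, f' = 1.666536 → s_2 = 7.124430 - (0.049903)/(1.666536) = 7.094486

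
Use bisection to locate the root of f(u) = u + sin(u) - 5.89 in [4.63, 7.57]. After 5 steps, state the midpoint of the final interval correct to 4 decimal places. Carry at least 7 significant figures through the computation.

f(4.630000) = -2.256608, f(7.570000) = 2.639947 (opposite signs)
step 1: m = 6.100000, f(m) = 0.027837 > 0 → root in [4.630000, 6.100000]
step 2: m = 5.365000, f(m) = -1.319501 < 0 → root in [5.365000, 6.100000]
step 3: m = 5.732500, f(m) = -0.680771 < 0 → root in [5.732500, 6.100000]
step 4: m = 5.916250, f(m) = -0.332506 < 0 → root in [5.916250, 6.100000]
step 5: m = 6.008125, f(m) = -0.153480 < 0 → root in [6.008125, 6.100000]
Midpoint of [6.008125, 6.100000] = 6.054062

6.0541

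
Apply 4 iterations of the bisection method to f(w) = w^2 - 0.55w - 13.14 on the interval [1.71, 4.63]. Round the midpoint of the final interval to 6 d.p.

3.991250

f(1.710000) = -11.156400, f(4.630000) = 5.750400 (opposite signs)
step 1: m = 3.170000, f(m) = -4.834600 < 0 → root in [3.170000, 4.630000]
step 2: m = 3.900000, f(m) = -0.075000 < 0 → root in [3.900000, 4.630000]
step 3: m = 4.265000, f(m) = 2.704475 > 0 → root in [3.900000, 4.265000]
step 4: m = 4.082500, f(m) = 1.281431 > 0 → root in [3.900000, 4.082500]
Midpoint of [3.900000, 4.082500] = 3.991250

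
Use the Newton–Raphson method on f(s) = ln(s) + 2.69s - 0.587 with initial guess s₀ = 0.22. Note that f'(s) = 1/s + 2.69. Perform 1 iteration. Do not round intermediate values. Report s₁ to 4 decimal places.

0.4286

s_0 = 0.220000: f = -1.509328, f' = 7.235455 → s_1 = 0.220000 - (-1.509328)/(7.235455) = 0.428602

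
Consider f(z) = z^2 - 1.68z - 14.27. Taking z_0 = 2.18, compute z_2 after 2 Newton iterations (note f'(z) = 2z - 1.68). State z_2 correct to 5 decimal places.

5.16549

Newton update: z ← z − f(z)/f'(z).
z_0 = 2.180000: f = -13.180000, f' = 2.680000 → z_1 = 2.180000 - (-13.180000)/(2.680000) = 7.097910
z_1 = 7.097910: f = 24.185843, f' = 12.515821 → z_2 = 7.097910 - (24.185843)/(12.515821) = 5.165489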